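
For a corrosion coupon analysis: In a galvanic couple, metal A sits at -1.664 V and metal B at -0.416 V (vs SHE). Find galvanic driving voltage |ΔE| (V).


Driving voltage is the absolute potential difference.
|ΔE| = |-1.664 − (-0.416)| = 1.248 V

1.248 V


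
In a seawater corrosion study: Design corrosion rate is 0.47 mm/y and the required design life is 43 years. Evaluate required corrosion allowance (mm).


Corrosion allowance = CR × design life
CA = 0.47 * 43 = 20.21 mm

20.21 mm


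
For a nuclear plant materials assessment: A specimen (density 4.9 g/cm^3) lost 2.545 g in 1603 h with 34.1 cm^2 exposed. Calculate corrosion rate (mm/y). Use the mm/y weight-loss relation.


Apply the mm/y weight-loss relation: CR = 87600 * W / (D * A * T)
Numerator: 87600 * 2.545 = 222942.0
Denominator: 4.9 * 34.1 * 1603 = 267845.27
CR = 222942.0 / 267845.27 = 0.832354 mm/y

0.832354 mm/y


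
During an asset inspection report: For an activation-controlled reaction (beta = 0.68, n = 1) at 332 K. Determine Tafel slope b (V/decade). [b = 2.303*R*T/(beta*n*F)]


Apply the Tafel slope relation: b = 2.303*R*T/(beta*n*F)
Numerator: 2.303 * 8.314 * 332 = 6356.85
Denominator: 0.68 * 1 * 96485 = 65609.8
b = 6356.85 / 65609.8 = 0.097 V/decade

0.097 V/decade


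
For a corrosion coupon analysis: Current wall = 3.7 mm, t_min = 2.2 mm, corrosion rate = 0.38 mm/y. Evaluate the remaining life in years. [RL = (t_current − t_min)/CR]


Apply the remaining-life relation: RL = (t_current − t_min) / CR
RL = (3.7 − 2.2) / 0.38 = 1.5 / 0.38 = 3.9 years

3.9 years


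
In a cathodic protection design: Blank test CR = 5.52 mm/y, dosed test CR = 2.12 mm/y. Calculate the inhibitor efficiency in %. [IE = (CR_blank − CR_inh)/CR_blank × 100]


Apply the inhibitor-efficiency definition: IE = (CR_blank − CR_inh)/CR_blank × 100
IE = (5.52 − 2.12) / 5.52 × 100
IE = 3.4 / 5.52 × 100 = 61.6 %

61.6 %


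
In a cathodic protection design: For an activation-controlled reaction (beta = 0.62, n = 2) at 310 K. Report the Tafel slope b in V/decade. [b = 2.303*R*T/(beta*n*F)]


Apply the Tafel slope relation: b = 2.303*R*T/(beta*n*F)
Numerator: 2.303 * 8.314 * 310 = 5935.61
Denominator: 0.62 * 2 * 96485 = 119641.4
b = 5935.61 / 119641.4 = 0.05 V/decade

0.05 V/decade


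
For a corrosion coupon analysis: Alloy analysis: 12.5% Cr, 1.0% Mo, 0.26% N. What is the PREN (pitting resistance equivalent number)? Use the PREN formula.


Apply the PREN formula: PREN = Cr + 3.3*Mo + 16*N
PREN = 12.5 + 3.3*1.0 + 16*0.26
PREN = 12.5 + 3.3 + 4.16 = 19.96

19.96


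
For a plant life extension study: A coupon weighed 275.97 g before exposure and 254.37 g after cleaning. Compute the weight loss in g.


Weight loss = initial − final
WL = 275.97 − 254.37 = 21.6 g

21.6 g


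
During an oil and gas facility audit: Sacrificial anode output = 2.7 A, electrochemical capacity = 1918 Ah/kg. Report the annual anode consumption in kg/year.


Annual consumption = current * hours per year / capacity
Rate = 2.7 * 8760 / 1918 = 12.3 kg/year

12.3 kg/year


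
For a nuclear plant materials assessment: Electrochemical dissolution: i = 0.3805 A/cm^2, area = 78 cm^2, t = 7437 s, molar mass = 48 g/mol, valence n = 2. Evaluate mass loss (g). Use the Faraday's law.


Apply Faraday's law: m = i*A*t*M / (n*F)
Total charge passed Q = i*A*t = 0.3805*78*7437 = 220722.723 C
m = Q*M/(n*F) = 220722.723*48/(2*96485) = 54.9033 g

54.9033 g


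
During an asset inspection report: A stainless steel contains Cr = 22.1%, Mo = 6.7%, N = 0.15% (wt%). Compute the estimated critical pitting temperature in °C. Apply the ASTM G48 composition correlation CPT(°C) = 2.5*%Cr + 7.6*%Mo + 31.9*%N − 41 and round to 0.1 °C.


Apply the ASTM G48 empirical CPT estimate: CPT(°C) = 2.5*%Cr + 7.6*%Mo + 31.9*%N − 41
2.5*22.1 = 55.25; 7.6*6.7 = 50.92; 31.9*0.15 = 4.785
CPT = 55.25 + 50.92 + 4.785 − 41 = 69.955 °C
Rounded to 0.1 °C: CPT ≈ 70.0 °C

70.0 °C


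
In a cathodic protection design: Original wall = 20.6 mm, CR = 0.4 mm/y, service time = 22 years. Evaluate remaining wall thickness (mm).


Remaining wall = original − CR × time
t = 20.6 − 0.4*22 = 20.6 − 8.8 = 11.8 mm

11.8 mm


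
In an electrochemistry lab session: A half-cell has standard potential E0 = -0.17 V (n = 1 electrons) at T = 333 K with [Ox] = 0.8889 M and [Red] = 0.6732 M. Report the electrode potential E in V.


Apply the Nernst equation: E = E0 + (RT/nF)*ln([Ox]/[Red])
Step 1: RT/nF = 8.314*333/(1*96485) = 0.02869422 V
Step 2: [Ox]/[Red] = 0.8889/0.6732 = 1.32041
Step 3: ln(1.32041) = 0.277942
Step 4: correction = 0.02869422 * 0.277942 = 0.008 V
E = -0.17 + 0.008 = -0.162 V

-0.162 V


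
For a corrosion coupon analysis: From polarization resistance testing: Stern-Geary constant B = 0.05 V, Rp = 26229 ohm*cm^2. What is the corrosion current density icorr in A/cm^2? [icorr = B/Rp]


Apply the Stern-Geary relation: icorr = B / Rp
icorr = 0.05 / 26229 = 1.906×10^-6 A/cm^2

1.906×10^-6 A/cm^2


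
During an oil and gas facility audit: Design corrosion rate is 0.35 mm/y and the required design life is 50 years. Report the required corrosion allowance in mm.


Corrosion allowance = CR × design life
CA = 0.35 * 50 = 17.5 mm

17.5 mm


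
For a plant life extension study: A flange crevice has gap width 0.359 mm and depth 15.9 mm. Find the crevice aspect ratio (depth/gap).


Aspect ratio = depth / gap
Ratio = 15.9 / 0.359 = 44.3

44.3


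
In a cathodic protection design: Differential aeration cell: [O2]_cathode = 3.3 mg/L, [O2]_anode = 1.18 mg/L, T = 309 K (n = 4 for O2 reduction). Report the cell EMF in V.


Apply the Nernst concentration-cell relation: E = (RT/nF)*ln(C_cathode/C_anode)
RT/nF = 8.314*309/(4*96485) = 0.00665654 V
ln(3.3/1.18) = 1.02841
E = 0.00665654 * 1.02841 = 0.00685 V

0.00685 V


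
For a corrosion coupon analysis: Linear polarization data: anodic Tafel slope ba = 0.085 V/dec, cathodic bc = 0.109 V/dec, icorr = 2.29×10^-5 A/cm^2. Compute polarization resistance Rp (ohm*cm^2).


Apply the Stern-Geary equation: Rp = ba*bc / (2.303*icorr*(ba+bc))
ba*bc = 0.085*0.109 = 0.009265
ba+bc = 0.194; 2.303*icorr*(ba+bc) = 2.303*2.29×10^-5*0.194 = 1.0231308×10^-5
Rp = 0.009265 / 1.0231308×10^-5 = 905.55 ohm*cm^2

905.55 ohm*cm^2


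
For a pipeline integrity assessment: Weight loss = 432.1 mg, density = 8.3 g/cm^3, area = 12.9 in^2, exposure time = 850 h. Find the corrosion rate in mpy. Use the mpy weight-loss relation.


Apply the mpy weight-loss relation: CR = 534 * W / (D * A * T)
Numerator: 534 * 432.1 = 230741.4
Denominator: 8.3 * 12.9 * 850 = 91009.5
CR = 230741.4 / 91009.5 = 2.5354 mpy

2.5354 mpy


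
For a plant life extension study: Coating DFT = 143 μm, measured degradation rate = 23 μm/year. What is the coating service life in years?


Service life = thickness / degradation rate
Life = 143 / 23 = 6.2 years

6.2 years


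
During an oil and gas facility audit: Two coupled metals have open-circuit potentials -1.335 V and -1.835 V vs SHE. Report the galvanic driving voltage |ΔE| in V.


Driving voltage is the absolute potential difference.
|ΔE| = |-1.335 − (-1.835)| = 0.5 V

0.5 V


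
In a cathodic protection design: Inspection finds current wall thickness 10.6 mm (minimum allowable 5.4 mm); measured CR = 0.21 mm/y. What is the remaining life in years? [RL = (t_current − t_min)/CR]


Apply the remaining-life relation: RL = (t_current − t_min) / CR
RL = (10.6 − 5.4) / 0.21 = 5.2 / 0.21 = 24.8 years

24.8 years


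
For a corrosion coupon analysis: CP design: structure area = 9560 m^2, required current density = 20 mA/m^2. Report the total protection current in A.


I = area * current density, then convert mA → A (÷1000)
I = 9560 * 20 / 1000 = 191.2 A

191.2 A


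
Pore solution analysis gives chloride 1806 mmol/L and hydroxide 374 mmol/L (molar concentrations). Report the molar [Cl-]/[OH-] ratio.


Threshold parameter = [Cl-] / [OH-] (molar basis; both in mmol/L, so units cancel)
Ratio = 1806 / 374 = 4.83

4.83


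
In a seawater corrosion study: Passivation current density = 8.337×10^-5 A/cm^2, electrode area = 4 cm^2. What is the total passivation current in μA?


I = i_pass * A, then convert A → μA (×10^6)
I = 8.337×10^-5 * 4 * 10^6 = 333.48 μA

333.48 μA


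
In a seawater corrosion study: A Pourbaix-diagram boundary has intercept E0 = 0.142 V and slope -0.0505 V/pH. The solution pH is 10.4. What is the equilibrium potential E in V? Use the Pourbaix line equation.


Apply the Pourbaix line equation: E = E0 + slope*pH
E = 0.142 + (-0.0505)*10.4 = 0.142 + (-0.5252) = -0.3832 V
Rounded to 4 decimal places: E = -0.3832 V

-0.3832 V


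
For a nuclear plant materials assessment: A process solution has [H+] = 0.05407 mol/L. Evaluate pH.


pH = −log10[H+]
pH = −log10(0.05407) = 1.27

1.27


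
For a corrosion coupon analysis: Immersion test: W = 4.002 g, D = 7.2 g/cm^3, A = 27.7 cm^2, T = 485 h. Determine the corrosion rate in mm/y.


Apply the mm/y weight-loss relation: CR = 87600 * W / (D * A * T)
Numerator: 87600 * 4.002 = 350575.2
Denominator: 7.2 * 27.7 * 485 = 96728.4
CR = 350575.2 / 96728.4 = 3.6243 mm/y

3.6243 mm/y


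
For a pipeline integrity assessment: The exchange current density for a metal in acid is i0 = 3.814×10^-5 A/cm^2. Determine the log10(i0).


i0 = 3.814×10^-5 A/cm^2
log10(i0) = -4.419

-4.419


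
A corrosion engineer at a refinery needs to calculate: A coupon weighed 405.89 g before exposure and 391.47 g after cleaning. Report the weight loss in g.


Weight loss = initial − final
WL = 405.89 − 391.47 = 14.42 g

14.42 g


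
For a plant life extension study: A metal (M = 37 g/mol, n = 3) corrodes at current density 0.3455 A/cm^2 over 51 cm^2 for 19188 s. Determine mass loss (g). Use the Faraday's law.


Apply Faraday's law: m = i*A*t*M / (n*F)
Total charge passed Q = i*A*t = 0.3455*51*19188 = 338102.154 C
m = Q*M/(n*F) = 338102.154*37/(3*96485) = 43.21839 g

43.21839 g


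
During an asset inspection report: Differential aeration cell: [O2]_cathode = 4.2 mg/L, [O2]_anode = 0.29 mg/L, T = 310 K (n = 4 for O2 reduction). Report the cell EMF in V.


Apply the Nernst concentration-cell relation: E = (RT/nF)*ln(C_cathode/C_anode)
RT/nF = 8.314*310/(4*96485) = 0.00667808 V
ln(4.2/0.29) = 2.67296
E = 0.00667808 * 2.67296 = 0.01785 V

0.01785 V


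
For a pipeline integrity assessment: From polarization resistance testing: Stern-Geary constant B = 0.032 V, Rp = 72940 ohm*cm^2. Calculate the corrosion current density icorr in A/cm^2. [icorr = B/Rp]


Apply the Stern-Geary relation: icorr = B / Rp
icorr = 0.032 / 72940 = 4.387×10^-7 A/cm^2

4.387×10^-7 A/cm^2


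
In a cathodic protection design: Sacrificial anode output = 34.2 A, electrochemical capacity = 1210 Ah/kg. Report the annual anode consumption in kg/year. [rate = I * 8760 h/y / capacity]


Annual consumption = current * hours per year / capacity
Rate = 34.2 * 8760 / 1210 = 247.6 kg/year

247.6 kg/year


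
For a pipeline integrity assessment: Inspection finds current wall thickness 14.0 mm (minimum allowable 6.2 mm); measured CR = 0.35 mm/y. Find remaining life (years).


Apply the remaining-life relation: RL = (t_current − t_min) / CR
RL = (14.0 − 6.2) / 0.35 = 7.8 / 0.35 = 22.3 years

22.3 years


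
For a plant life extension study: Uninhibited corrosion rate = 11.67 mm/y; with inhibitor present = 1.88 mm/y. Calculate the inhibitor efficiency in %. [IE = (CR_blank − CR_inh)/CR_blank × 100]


Apply the inhibitor-efficiency definition: IE = (CR_blank − CR_inh)/CR_blank × 100
IE = (11.67 − 1.88) / 11.67 × 100
IE = 9.79 / 11.67 × 100 = 83.9 %

83.9 %


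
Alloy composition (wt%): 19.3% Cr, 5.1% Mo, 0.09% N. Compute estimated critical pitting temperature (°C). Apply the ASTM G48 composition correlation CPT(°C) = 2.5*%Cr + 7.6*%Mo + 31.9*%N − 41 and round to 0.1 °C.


Apply the ASTM G48 empirical CPT estimate: CPT(°C) = 2.5*%Cr + 7.6*%Mo + 31.9*%N − 41
2.5*19.3 = 48.25; 7.6*5.1 = 38.76; 31.9*0.09 = 2.871
CPT = 48.25 + 38.76 + 2.871 − 41 = 48.881 °C
Rounded to 0.1 °C: CPT ≈ 48.9 °C

48.9 °C


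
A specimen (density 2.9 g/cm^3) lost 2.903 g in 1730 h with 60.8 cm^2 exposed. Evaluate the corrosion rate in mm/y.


Apply the mm/y weight-loss relation: CR = 87600 * W / (D * A * T)
Numerator: 87600 * 2.903 = 254302.8
Denominator: 2.9 * 60.8 * 1730 = 305033.6
CR = 254302.8 / 305033.6 = 0.833688 mm/y

0.833688 mm/y


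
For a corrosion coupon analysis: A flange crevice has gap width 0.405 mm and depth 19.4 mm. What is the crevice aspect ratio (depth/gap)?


Aspect ratio = depth / gap
Ratio = 19.4 / 0.405 = 47.9

47.9


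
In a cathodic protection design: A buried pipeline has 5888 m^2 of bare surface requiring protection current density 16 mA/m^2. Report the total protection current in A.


I = area * current density, then convert mA → A (÷1000)
I = 5888 * 16 / 1000 = 94.21 A

94.21 A


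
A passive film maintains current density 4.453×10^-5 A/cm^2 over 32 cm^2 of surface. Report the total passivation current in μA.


I = i_pass * A, then convert A → μA (×10^6)
I = 4.453×10^-5 * 32 * 10^6 = 1424.96 μA

1424.96 μA


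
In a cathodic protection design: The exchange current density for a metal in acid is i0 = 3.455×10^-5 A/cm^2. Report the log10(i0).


i0 = 3.455×10^-5 A/cm^2
log10(i0) = -4.462

-4.462


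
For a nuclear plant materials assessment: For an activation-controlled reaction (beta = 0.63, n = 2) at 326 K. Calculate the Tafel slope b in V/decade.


Apply the Tafel slope relation: b = 2.303*R*T/(beta*n*F)
Numerator: 2.303 * 8.314 * 326 = 6241.97
Denominator: 0.63 * 2 * 96485 = 121571.1
b = 6241.97 / 121571.1 = 0.0513 V/decade

0.0513 V/decade


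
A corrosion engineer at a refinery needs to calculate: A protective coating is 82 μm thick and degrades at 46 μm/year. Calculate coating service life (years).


Service life = thickness / degradation rate
Life = 82 / 46 = 1.8 years

1.8 years


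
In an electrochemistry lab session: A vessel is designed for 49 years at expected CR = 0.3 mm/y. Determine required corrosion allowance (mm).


Corrosion allowance = CR × design life
CA = 0.3 * 49 = 14.7 mm

14.7 mm


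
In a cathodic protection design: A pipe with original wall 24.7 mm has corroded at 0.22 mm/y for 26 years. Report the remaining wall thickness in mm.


Remaining wall = original − CR × time
t = 24.7 − 0.22*26 = 24.7 − 5.72 = 18.98 mm

18.98 mm


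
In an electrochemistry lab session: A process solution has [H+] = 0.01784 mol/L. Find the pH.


pH = −log10[H+]
pH = −log10(0.01784) = 1.75

1.75


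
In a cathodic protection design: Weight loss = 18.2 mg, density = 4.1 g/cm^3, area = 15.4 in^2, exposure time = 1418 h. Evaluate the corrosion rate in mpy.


Apply the mpy weight-loss relation: CR = 534 * W / (D * A * T)
Numerator: 534 * 18.2 = 9718.8
Denominator: 4.1 * 15.4 * 1418 = 89532.52
CR = 9718.8 / 89532.52 = 0.109 mpy

0.109 mpy


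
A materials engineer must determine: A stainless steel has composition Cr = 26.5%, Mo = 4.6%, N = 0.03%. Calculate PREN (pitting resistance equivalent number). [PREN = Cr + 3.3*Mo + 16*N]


Apply the PREN formula: PREN = Cr + 3.3*Mo + 16*N
PREN = 26.5 + 3.3*4.6 + 16*0.03
PREN = 26.5 + 15.18 + 0.48 = 42.16

42.16


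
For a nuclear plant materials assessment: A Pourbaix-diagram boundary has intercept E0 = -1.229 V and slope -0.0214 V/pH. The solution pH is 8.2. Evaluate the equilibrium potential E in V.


Apply the Pourbaix line equation: E = E0 + slope*pH
E = -1.229 + (-0.0214)*8.2 = -1.229 + (-0.17548) = -1.40448 V
Rounded to 3 decimal places: E = -1.404 V

-1.404 V


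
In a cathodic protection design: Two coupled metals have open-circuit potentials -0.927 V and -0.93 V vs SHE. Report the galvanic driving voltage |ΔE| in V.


Driving voltage is the absolute potential difference.
|ΔE| = |-0.927 − (-0.93)| = 0.003 V

0.003 V


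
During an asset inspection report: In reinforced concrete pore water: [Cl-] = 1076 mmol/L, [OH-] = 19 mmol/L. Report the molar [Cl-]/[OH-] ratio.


Threshold parameter = [Cl-] / [OH-] (molar basis; both in mmol/L, so units cancel)
Ratio = 1076 / 19 = 56.63

56.63


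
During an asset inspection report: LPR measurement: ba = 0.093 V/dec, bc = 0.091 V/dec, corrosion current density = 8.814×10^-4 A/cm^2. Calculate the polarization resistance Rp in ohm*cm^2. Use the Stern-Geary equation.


Apply the Stern-Geary equation: Rp = ba*bc / (2.303*icorr*(ba+bc))
ba*bc = 0.093*0.091 = 0.008463
ba+bc = 0.184; 2.303*icorr*(ba+bc) = 2.303*8.814×10^-4*0.184 = 3.7349501×10^-4
Rp = 0.008463 / 3.7349501×10^-4 = 22.7 ohm*cm^2

22.7 ohm*cm^2


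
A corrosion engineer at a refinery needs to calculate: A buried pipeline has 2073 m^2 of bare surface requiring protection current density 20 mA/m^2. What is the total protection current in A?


I = area * current density, then convert mA → A (÷1000)
I = 2073 * 20 / 1000 = 41.46 A

41.46 A


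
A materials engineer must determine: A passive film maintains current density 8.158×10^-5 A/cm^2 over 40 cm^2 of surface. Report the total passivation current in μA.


I = i_pass * A, then convert A → μA (×10^6)
I = 8.158×10^-5 * 40 * 10^6 = 3263.2 μA

3263.2 μA


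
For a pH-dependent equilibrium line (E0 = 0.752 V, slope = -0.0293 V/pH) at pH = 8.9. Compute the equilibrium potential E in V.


Apply the Pourbaix line equation: E = E0 + slope*pH
E = 0.752 + (-0.0293)*8.9 = 0.752 + (-0.26077) = 0.49123 V
Rounded to 3 decimal places: E = 0.491 V

0.491 V


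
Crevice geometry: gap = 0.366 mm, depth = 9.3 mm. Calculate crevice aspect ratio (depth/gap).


Aspect ratio = depth / gap
Ratio = 9.3 / 0.366 = 25.4

25.4


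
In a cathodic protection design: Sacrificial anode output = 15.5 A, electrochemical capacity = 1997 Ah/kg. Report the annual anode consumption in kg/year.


Annual consumption = current * hours per year / capacity
Rate = 15.5 * 8760 / 1997 = 68.0 kg/year

68.0 kg/year


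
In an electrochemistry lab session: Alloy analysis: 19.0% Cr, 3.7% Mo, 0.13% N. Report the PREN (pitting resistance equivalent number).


Apply the PREN formula: PREN = Cr + 3.3*Mo + 16*N
PREN = 19.0 + 3.3*3.7 + 16*0.13
PREN = 19.0 + 12.21 + 2.08 = 33.29

33.29


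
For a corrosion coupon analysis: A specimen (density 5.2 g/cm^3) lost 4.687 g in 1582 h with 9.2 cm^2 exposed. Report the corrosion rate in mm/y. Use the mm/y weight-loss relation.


Apply the mm/y weight-loss relation: CR = 87600 * W / (D * A * T)
Numerator: 87600 * 4.687 = 410581.2
Denominator: 5.2 * 9.2 * 1582 = 75682.88
CR = 410581.2 / 75682.88 = 5.425 mm/y

5.425 mm/y


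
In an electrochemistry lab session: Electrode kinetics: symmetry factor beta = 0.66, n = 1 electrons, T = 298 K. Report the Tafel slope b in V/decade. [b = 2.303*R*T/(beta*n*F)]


Apply the Tafel slope relation: b = 2.303*R*T/(beta*n*F)
Numerator: 2.303 * 8.314 * 298 = 5705.85
Denominator: 0.66 * 1 * 96485 = 63680.1
b = 5705.85 / 63680.1 = 0.09 V/decade

0.09 V/decade


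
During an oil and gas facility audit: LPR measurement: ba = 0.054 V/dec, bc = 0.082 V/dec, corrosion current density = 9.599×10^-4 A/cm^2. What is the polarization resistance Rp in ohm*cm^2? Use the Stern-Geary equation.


Apply the Stern-Geary equation: Rp = ba*bc / (2.303*icorr*(ba+bc))
ba*bc = 0.054*0.082 = 0.004428
ba+bc = 0.136; 2.303*icorr*(ba+bc) = 2.303*9.599×10^-4*0.136 = 3.0064836×10^-4
Rp = 0.004428 / 3.0064836×10^-4 = 14.73 ohm*cm^2

14.73 ohm*cm^2


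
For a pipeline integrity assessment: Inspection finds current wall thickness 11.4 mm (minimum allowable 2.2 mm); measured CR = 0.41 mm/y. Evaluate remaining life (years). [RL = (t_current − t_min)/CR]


Apply the remaining-life relation: RL = (t_current − t_min) / CR
RL = (11.4 − 2.2) / 0.41 = 9.2 / 0.41 = 22.4 years

22.4 years


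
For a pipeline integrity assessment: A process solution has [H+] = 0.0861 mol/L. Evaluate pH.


pH = −log10[H+]
pH = −log10(0.0861) = 1.06

1.06


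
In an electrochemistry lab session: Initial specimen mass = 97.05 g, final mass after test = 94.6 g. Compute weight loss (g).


Weight loss = initial − final
WL = 97.05 − 94.6 = 2.45 g

2.45 g


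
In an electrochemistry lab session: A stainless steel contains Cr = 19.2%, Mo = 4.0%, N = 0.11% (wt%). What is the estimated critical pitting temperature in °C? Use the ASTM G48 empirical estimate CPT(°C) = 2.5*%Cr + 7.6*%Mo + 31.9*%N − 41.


Apply the ASTM G48 empirical CPT estimate: CPT(°C) = 2.5*%Cr + 7.6*%Mo + 31.9*%N − 41
2.5*19.2 = 48; 7.6*4.0 = 30.4; 31.9*0.11 = 3.509
CPT = 48 + 30.4 + 3.509 − 41 = 40.909 °C
Rounded to 0.1 °C: CPT ≈ 40.9 °C

40.9 °C


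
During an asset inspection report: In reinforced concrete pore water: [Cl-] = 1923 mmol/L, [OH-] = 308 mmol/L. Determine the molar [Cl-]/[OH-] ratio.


Threshold parameter = [Cl-] / [OH-] (molar basis; both in mmol/L, so units cancel)
Ratio = 1923 / 308 = 6.24

6.24


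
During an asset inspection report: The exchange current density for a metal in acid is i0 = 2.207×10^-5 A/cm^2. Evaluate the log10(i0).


i0 = 2.207×10^-5 A/cm^2
log10(i0) = -4.656

-4.656


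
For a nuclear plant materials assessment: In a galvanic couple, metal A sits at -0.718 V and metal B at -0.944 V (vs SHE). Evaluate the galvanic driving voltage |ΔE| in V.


Driving voltage is the absolute potential difference.
|ΔE| = |-0.718 − (-0.944)| = 0.226 V

0.226 V


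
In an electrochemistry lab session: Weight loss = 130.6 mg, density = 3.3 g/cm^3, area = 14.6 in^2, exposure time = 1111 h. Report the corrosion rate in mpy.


Apply the mpy weight-loss relation: CR = 534 * W / (D * A * T)
Numerator: 534 * 130.6 = 69740.4
Denominator: 3.3 * 14.6 * 1111 = 53527.98
CR = 69740.4 / 53527.98 = 1.3029 mpy

1.3029 mpy


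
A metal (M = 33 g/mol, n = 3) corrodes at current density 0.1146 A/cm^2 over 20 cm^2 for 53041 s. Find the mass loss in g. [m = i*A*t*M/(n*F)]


Apply Faraday's law: m = i*A*t*M / (n*F)
Total charge passed Q = i*A*t = 0.1146*20*53041 = 121569.972 C
m = Q*M/(n*F) = 121569.972*33/(3*96485) = 13.8599 g

13.8599 g


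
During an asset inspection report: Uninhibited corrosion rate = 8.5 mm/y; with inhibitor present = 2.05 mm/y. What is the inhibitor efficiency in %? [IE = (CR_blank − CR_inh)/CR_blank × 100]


Apply the inhibitor-efficiency definition: IE = (CR_blank − CR_inh)/CR_blank × 100
IE = (8.5 − 2.05) / 8.5 × 100
IE = 6.45 / 8.5 × 100 = 75.9 %

75.9 %


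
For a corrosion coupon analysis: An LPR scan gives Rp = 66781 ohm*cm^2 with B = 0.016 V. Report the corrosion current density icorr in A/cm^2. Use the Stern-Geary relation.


Apply the Stern-Geary relation: icorr = B / Rp
icorr = 0.016 / 66781 = 2.396×10^-7 A/cm^2

2.396×10^-7 A/cm^2


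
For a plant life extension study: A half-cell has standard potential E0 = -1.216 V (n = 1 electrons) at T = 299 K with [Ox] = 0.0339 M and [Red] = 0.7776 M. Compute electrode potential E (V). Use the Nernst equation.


Apply the Nernst equation: E = E0 + (RT/nF)*ln([Ox]/[Red])
Step 1: RT/nF = 8.314*299/(1*96485) = 0.02576448 V
Step 2: [Ox]/[Red] = 0.0339/0.7776 = 0.043596
Step 3: ln(0.043596) = -3.13279
Step 4: correction = 0.02576448 * -3.13279 = -0.081 V
E = -1.216 + -0.081 = -1.297 V

-1.297 V


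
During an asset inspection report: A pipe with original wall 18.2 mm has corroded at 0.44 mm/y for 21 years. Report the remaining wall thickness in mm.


Remaining wall = original − CR × time
t = 18.2 − 0.44*21 = 18.2 − 9.24 = 8.96 mm

8.96 mm


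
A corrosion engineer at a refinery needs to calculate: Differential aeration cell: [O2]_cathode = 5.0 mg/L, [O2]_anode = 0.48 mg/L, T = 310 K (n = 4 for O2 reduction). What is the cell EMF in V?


Apply the Nernst concentration-cell relation: E = (RT/nF)*ln(C_cathode/C_anode)
RT/nF = 8.314*310/(4*96485) = 0.00667808 V
ln(5.0/0.48) = 2.34341
E = 0.00667808 * 2.34341 = 0.01565 V

0.01565 V


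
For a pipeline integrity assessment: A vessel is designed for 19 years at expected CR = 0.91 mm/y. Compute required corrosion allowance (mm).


Corrosion allowance = CR × design life
CA = 0.91 * 19 = 17.29 mm

17.29 mm


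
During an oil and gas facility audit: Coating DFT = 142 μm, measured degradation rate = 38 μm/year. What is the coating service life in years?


Service life = thickness / degradation rate
Life = 142 / 38 = 3.7 years

3.7 years


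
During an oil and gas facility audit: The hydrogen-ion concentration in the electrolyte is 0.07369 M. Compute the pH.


pH = −log10[H+]
pH = −log10(0.07369) = 1.13

1.13


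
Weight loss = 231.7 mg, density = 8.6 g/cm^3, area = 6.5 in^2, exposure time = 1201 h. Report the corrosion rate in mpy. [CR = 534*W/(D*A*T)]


Apply the mpy weight-loss relation: CR = 534 * W / (D * A * T)
Numerator: 534 * 231.7 = 123727.8
Denominator: 8.6 * 6.5 * 1201 = 67135.9
CR = 123727.8 / 67135.9 = 1.843 mpy

1.843 mpy


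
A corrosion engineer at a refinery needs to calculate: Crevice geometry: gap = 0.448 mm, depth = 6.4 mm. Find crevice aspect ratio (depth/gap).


Aspect ratio = depth / gap
Ratio = 6.4 / 0.448 = 14.3

14.3


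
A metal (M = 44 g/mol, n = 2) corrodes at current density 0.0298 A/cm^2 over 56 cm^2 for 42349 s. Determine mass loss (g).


Apply Faraday's law: m = i*A*t*M / (n*F)
Total charge passed Q = i*A*t = 0.0298*56*42349 = 70672.0112 C
m = Q*M/(n*F) = 70672.0112*44/(2*96485) = 16.1143 g

16.1143 g


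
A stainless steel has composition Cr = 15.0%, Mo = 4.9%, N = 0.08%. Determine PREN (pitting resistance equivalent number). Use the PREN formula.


Apply the PREN formula: PREN = Cr + 3.3*Mo + 16*N
PREN = 15.0 + 3.3*4.9 + 16*0.08
PREN = 15.0 + 16.17 + 1.28 = 32.45

32.45


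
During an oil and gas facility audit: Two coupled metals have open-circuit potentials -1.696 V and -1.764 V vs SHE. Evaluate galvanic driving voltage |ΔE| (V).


Driving voltage is the absolute potential difference.
|ΔE| = |-1.696 − (-1.764)| = 0.068 V

0.068 V


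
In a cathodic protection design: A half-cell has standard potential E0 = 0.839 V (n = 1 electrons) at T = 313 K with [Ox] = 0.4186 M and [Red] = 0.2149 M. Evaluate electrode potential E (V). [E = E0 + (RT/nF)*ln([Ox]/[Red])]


Apply the Nernst equation: E = E0 + (RT/nF)*ln([Ox]/[Red])
Step 1: RT/nF = 8.314*313/(1*96485) = 0.02697085 V
Step 2: [Ox]/[Red] = 0.4186/0.2149 = 1.947883
Step 3: ln(1.947883) = 0.666743
Step 4: correction = 0.02697085 * 0.666743 = 0.018 V
E = 0.839 + 0.018 = 0.857 V

0.857 V


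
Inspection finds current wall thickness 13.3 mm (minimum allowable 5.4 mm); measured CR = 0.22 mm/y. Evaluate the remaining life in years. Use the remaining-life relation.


Apply the remaining-life relation: RL = (t_current − t_min) / CR
RL = (13.3 − 5.4) / 0.22 = 7.9 / 0.22 = 35.9 years

35.9 years


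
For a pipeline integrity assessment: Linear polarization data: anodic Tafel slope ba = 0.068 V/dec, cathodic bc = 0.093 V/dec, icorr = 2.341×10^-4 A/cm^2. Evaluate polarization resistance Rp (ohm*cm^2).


Apply the Stern-Geary equation: Rp = ba*bc / (2.303*icorr*(ba+bc))
ba*bc = 0.068*0.093 = 0.006324
ba+bc = 0.161; 2.303*icorr*(ba+bc) = 2.303*2.341×10^-4*0.161 = 8.68003×10^-5
Rp = 0.006324 / 8.68003×10^-5 = 72.86 ohm*cm^2

72.86 ohm*cm^2


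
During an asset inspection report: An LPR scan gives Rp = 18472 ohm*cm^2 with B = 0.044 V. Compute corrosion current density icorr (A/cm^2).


Apply the Stern-Geary relation: icorr = B / Rp
icorr = 0.044 / 18472 = 2.382×10^-6 A/cm^2

2.382×10^-6 A/cm^2


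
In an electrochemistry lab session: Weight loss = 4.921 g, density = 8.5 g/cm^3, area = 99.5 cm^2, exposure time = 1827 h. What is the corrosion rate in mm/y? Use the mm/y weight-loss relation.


Apply the mm/y weight-loss relation: CR = 87600 * W / (D * A * T)
Numerator: 87600 * 4.921 = 431079.6
Denominator: 8.5 * 99.5 * 1827 = 1545185.25
CR = 431079.6 / 1545185.25 = 0.279 mm/y

0.279 mm/y


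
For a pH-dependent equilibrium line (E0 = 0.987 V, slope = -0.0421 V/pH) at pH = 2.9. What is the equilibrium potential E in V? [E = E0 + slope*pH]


Apply the Pourbaix line equation: E = E0 + slope*pH
E = 0.987 + (-0.0421)*2.9 = 0.987 + (-0.12209) = 0.86491 V
Rounded to 3 decimal places: E = 0.865 V

0.865 V


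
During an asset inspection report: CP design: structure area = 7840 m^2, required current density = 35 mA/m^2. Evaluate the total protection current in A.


I = area * current density, then convert mA → A (÷1000)
I = 7840 * 35 / 1000 = 274.4 A

274.4 A


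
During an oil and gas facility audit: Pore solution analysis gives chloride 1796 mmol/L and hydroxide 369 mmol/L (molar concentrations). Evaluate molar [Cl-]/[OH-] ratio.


Threshold parameter = [Cl-] / [OH-] (molar basis; both in mmol/L, so units cancel)
Ratio = 1796 / 369 = 4.87

4.87


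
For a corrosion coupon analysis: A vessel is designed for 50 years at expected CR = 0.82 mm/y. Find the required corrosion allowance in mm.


Corrosion allowance = CR × design life
CA = 0.82 * 50 = 41.0 mm

41.0 mm


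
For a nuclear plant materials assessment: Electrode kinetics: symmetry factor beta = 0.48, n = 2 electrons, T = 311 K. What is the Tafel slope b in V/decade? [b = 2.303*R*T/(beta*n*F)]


Apply the Tafel slope relation: b = 2.303*R*T/(beta*n*F)
Numerator: 2.303 * 8.314 * 311 = 5954.76
Denominator: 0.48 * 2 * 96485 = 92625.6
b = 5954.76 / 92625.6 = 0.064 V/decade

0.064 V/decade


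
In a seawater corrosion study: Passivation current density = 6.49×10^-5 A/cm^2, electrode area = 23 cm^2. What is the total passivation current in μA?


I = i_pass * A, then convert A → μA (×10^6)
I = 6.49×10^-5 * 23 * 10^6 = 1492.7 μA

1492.7 μA


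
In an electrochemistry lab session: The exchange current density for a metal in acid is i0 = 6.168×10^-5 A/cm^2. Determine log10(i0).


i0 = 6.168×10^-5 A/cm^2
log10(i0) = -4.21

-4.21


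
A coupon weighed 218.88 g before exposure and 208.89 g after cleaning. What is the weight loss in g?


Weight loss = initial − final
WL = 218.88 − 208.89 = 9.99 g

9.99 g


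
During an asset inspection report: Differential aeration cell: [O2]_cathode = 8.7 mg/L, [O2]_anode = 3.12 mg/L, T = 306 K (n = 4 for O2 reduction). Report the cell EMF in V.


Apply the Nernst concentration-cell relation: E = (RT/nF)*ln(C_cathode/C_anode)
RT/nF = 8.314*306/(4*96485) = 0.00659192 V
ln(8.7/3.12) = 1.02549
E = 0.00659192 * 1.02549 = 0.00676 V

0.00676 V


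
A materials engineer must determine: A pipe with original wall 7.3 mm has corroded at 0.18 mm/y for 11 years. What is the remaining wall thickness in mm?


Remaining wall = original − CR × time
t = 7.3 − 0.18*11 = 7.3 − 1.98 = 5.32 mm

5.32 mm


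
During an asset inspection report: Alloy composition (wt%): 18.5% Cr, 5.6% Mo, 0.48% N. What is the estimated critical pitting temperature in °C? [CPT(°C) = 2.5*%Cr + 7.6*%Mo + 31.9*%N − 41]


Apply the ASTM G48 empirical CPT estimate: CPT(°C) = 2.5*%Cr + 7.6*%Mo + 31.9*%N − 41
2.5*18.5 = 46.25; 7.6*5.6 = 42.56; 31.9*0.48 = 15.312
CPT = 46.25 + 42.56 + 15.312 − 41 = 63.122 °C
Rounded to 0.1 °C: CPT ≈ 63.1 °C

63.1 °C


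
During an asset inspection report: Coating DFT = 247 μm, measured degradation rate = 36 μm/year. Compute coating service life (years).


Service life = thickness / degradation rate
Life = 247 / 36 = 6.9 years

6.9 years


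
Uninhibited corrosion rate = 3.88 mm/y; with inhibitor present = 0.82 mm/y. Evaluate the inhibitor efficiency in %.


Apply the inhibitor-efficiency definition: IE = (CR_blank − CR_inh)/CR_blank × 100
IE = (3.88 − 0.82) / 3.88 × 100
IE = 3.06 / 3.88 × 100 = 78.9 %

78.9 %


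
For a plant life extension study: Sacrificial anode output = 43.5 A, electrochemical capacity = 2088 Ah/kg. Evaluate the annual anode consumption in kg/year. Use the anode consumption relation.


Annual consumption = current * hours per year / capacity
Rate = 43.5 * 8760 / 2088 = 182.5 kg/year

182.5 kg/year


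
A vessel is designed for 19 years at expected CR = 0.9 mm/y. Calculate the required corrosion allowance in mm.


Corrosion allowance = CR × design life
CA = 0.9 * 19 = 17.1 mm

17.1 mm


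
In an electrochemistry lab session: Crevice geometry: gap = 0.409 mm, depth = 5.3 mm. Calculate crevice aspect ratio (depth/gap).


Aspect ratio = depth / gap
Ratio = 5.3 / 0.409 = 13.0

13.0


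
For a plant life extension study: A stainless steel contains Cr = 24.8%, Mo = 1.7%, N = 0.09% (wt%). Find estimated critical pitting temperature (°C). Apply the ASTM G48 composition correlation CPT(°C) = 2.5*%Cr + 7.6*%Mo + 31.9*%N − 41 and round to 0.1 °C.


Apply the ASTM G48 empirical CPT estimate: CPT(°C) = 2.5*%Cr + 7.6*%Mo + 31.9*%N − 41
2.5*24.8 = 62; 7.6*1.7 = 12.92; 31.9*0.09 = 2.871
CPT = 62 + 12.92 + 2.871 − 41 = 36.791 °C
Rounded to 0.1 °C: CPT ≈ 36.8 °C

36.8 °C


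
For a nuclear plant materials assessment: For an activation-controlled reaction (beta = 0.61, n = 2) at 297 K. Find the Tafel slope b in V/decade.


Apply the Tafel slope relation: b = 2.303*R*T/(beta*n*F)
Numerator: 2.303 * 8.314 * 297 = 5686.7
Denominator: 0.61 * 2 * 96485 = 117711.7
b = 5686.7 / 117711.7 = 0.048 V/decade

0.048 V/decade


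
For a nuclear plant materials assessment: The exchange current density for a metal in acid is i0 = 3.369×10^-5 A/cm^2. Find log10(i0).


i0 = 3.369×10^-5 A/cm^2
log10(i0) = -4.472

-4.472


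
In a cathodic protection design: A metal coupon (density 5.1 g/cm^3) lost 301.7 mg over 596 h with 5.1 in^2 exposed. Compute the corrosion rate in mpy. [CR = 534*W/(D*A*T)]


Apply the mpy weight-loss relation: CR = 534 * W / (D * A * T)
Numerator: 534 * 301.7 = 161107.8
Denominator: 5.1 * 5.1 * 596 = 15501.96
CR = 161107.8 / 15501.96 = 10.3927 mpy

10.3927 mpy


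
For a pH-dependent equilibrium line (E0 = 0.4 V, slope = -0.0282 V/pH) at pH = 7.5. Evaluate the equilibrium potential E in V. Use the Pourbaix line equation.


Apply the Pourbaix line equation: E = E0 + slope*pH
E = 0.4 + (-0.0282)*7.5 = 0.4 + (-0.2115) = 0.1885 V
Rounded to 3 decimal places: E = 0.189 V

0.189 V


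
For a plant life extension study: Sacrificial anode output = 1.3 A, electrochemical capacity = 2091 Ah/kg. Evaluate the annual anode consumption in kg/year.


Annual consumption = current * hours per year / capacity
Rate = 1.3 * 8760 / 2091 = 5.4 kg/year

5.4 kg/year


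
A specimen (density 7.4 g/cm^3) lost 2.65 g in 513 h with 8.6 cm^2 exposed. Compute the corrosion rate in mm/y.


Apply the mm/y weight-loss relation: CR = 87600 * W / (D * A * T)
Numerator: 87600 * 2.65 = 232140.0
Denominator: 7.4 * 8.6 * 513 = 32647.32
CR = 232140.0 / 32647.32 = 7.1105 mm/y

7.1105 mm/y


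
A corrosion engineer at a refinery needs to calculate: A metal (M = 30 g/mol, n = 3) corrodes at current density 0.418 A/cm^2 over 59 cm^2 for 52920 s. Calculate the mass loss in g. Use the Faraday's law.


Apply Faraday's law: m = i*A*t*M / (n*F)
Total charge passed Q = i*A*t = 0.418*59*52920 = 1305113.04 C
m = Q*M/(n*F) = 1305113.04*30/(3*96485) = 135.266 g

135.266 g


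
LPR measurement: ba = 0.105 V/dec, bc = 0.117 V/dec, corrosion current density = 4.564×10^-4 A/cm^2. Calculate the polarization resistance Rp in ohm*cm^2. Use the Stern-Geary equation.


Apply the Stern-Geary equation: Rp = ba*bc / (2.303*icorr*(ba+bc))
ba*bc = 0.105*0.117 = 0.012285
ba+bc = 0.222; 2.303*icorr*(ba+bc) = 2.303*4.564×10^-4*0.222 = 2.333418×10^-4
Rp = 0.012285 / 2.333418×10^-4 = 52.65 ohm*cm^2

52.65 ohm*cm^2


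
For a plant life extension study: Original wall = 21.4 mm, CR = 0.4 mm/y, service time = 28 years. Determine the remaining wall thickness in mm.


Remaining wall = original − CR × time
t = 21.4 − 0.4*28 = 21.4 − 11.2 = 10.2 mm

10.2 mm


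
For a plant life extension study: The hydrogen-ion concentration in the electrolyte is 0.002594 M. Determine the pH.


pH = −log10[H+]
pH = −log10(0.002594) = 2.59

2.59


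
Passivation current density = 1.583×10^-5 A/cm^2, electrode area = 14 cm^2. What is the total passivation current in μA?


I = i_pass * A, then convert A → μA (×10^6)
I = 1.583×10^-5 * 14 * 10^6 = 221.62 μA

221.62 μA


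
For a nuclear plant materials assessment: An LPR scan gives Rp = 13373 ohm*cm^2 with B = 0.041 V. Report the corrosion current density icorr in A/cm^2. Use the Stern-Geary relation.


Apply the Stern-Geary relation: icorr = B / Rp
icorr = 0.041 / 13373 = 3.066×10^-6 A/cm^2

3.066×10^-6 A/cm^2


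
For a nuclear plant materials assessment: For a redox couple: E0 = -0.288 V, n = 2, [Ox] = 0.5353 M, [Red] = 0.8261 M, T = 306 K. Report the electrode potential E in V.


Apply the Nernst equation: E = E0 + (RT/nF)*ln([Ox]/[Red])
Step 1: RT/nF = 8.314*306/(2*96485) = 0.01318383 V
Step 2: [Ox]/[Red] = 0.5353/0.8261 = 0.647985
Step 3: ln(0.647985) = -0.433888
Step 4: correction = 0.01318383 * -0.433888 = -0.006 V
E = -0.288 + -0.006 = -0.294 V

-0.294 V


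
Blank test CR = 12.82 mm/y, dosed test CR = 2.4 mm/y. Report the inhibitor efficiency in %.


Apply the inhibitor-efficiency definition: IE = (CR_blank − CR_inh)/CR_blank × 100
IE = (12.82 − 2.4) / 12.82 × 100
IE = 10.42 / 12.82 × 100 = 81.3 %

81.3 %


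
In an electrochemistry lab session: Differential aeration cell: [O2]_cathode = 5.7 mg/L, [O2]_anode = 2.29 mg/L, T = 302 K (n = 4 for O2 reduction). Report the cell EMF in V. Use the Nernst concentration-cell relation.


Apply the Nernst concentration-cell relation: E = (RT/nF)*ln(C_cathode/C_anode)
RT/nF = 8.314*302/(4*96485) = 0.00650575 V
ln(5.7/2.29) = 0.91191
E = 0.00650575 * 0.91191 = 0.00593 V

0.00593 V


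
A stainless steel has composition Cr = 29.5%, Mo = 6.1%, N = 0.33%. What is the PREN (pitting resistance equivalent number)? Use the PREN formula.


Apply the PREN formula: PREN = Cr + 3.3*Mo + 16*N
PREN = 29.5 + 3.3*6.1 + 16*0.33
PREN = 29.5 + 20.13 + 5.28 = 54.91

54.91


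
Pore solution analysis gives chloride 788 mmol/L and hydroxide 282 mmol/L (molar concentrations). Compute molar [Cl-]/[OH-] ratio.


Threshold parameter = [Cl-] / [OH-] (molar basis; both in mmol/L, so units cancel)
Ratio = 788 / 282 = 2.79

2.79


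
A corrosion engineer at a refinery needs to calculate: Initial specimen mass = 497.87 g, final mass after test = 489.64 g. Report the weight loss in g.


Weight loss = initial − final
WL = 497.87 − 489.64 = 8.23 g

8.23 g


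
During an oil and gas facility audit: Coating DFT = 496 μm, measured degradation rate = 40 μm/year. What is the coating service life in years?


Service life = thickness / degradation rate
Life = 496 / 40 = 12.4 years

12.4 years


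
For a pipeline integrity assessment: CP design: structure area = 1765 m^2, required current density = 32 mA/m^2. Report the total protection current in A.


I = area * current density, then convert mA → A (÷1000)
I = 1765 * 32 / 1000 = 56.48 A

56.48 A


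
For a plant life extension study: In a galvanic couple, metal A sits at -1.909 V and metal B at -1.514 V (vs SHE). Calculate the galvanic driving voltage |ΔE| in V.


Driving voltage is the absolute potential difference.
|ΔE| = |-1.909 − (-1.514)| = 0.395 V

0.395 V


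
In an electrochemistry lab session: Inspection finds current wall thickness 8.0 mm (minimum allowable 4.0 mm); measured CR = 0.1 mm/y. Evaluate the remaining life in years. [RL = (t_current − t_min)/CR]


Apply the remaining-life relation: RL = (t_current − t_min) / CR
RL = (8.0 − 4.0) / 0.1 = 4.0 / 0.1 = 40.0 years

40.0 years


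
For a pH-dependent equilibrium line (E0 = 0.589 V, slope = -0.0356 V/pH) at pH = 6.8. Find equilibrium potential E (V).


Apply the Pourbaix line equation: E = E0 + slope*pH
E = 0.589 + (-0.0356)*6.8 = 0.589 + (-0.24208) = 0.34692 V
Rounded to 3 decimal places: E = 0.347 V

0.347 V
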